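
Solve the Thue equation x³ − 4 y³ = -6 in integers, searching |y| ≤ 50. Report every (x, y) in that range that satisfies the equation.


The equation is x³ - 4y³ = -6. For fixed y, x³ = 4·y³ − 6, so a solution requires the RHS to be a perfect cube.
Strategy: iterate y from -50 to 50, compute RHS = 4·y³ − 6, and check whether it is a (positive or negative) perfect cube.
Check small values of y:
  y = 0: RHS = -6 is not a perfect cube.
  y = 1: RHS = -2 is not a perfect cube.
  y = -1: RHS = -10 is not a perfect cube.
  y = 2: RHS = 26 is not a perfect cube.
  y = -2: RHS = -38 is not a perfect cube.
  y = 3: RHS = 102 is not a perfect cube.
  y = -3: RHS = -114 is not a perfect cube.
Continuing the search up to |y| = 50 finds no solutions either.
No (x, y) in the scanned range satisfies the equation.

No integer solutions with |y| ≤ 50.


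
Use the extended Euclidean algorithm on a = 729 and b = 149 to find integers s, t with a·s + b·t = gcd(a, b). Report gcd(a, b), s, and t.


Euclidean algorithm on (729, 149) — divide until remainder is 0:
  729 = 4 · 149 + 133
  149 = 1 · 133 + 16
  133 = 8 · 16 + 5
  16 = 3 · 5 + 1
  5 = 5 · 1 + 0
gcd(729, 149) = 1.
Track Bezout coefficients alongside the remainders: start with r₀ = 729 = a·1 + b·0 (s = 1, t = 0) and r₁ = 149 = a·0 + b·1 (s = 0, t = 1); each new remainder r_{k+1} = r_{k-1} − q_k·r_k inherits s_{k+1} = s_{k-1} − q_k·s_k, t_{k+1} = t_{k-1} − q_k·t_k, so r_k = a·s_k + b·t_k at every step:
  q = 4: r = 133, s = 1 − 4·0 = 1, t = 0 − 4·1 = -4  (check: 729·1 + 149·(-4) = 133)
  q = 1: r = 16, s = 0 − 1·1 = -1, t = 1 − 1·(-4) = 5  (check: 729·(-1) + 149·5 = 16)
  q = 8: r = 5, s = 1 − 8·(-1) = 9, t = -4 − 8·5 = -44  (check: 729·9 + 149·(-44) = 5)
  q = 3: r = 1, s = -1 − 3·9 = -28, t = 5 − 3·(-44) = 137  (check: 729·(-28) + 149·137 = 1)
The row with r = 1 (the gcd) gives the Bezout coefficients s = -28, t = 137.
Result: 729 · (-28) + 149 · (137) = 1.

gcd(729, 149) = 1; s = -28, t = 137 (check: 729·(-28) + 149·137 = 1).


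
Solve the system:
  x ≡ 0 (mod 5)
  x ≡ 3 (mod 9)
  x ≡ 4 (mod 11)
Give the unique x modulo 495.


Moduli 5, 9, 11 are pairwise coprime; by CRT there is a unique solution modulo M = 5 · 9 · 11 = 495.
Solve pairwise, accumulating the modulus:
  Start with x ≡ 0 (mod 5).
  Combine with x ≡ 3 (mod 9): since gcd(5, 9) = 1, we get a unique residue mod 45.
    Write x = 0 + 5·t and substitute into x ≡ 3 (mod 9): 5·t ≡ 3 − 0 = 3 (mod 9).
    The inverse of 5 mod 9 is 2 (since 5·2 = 10 = 1·9 + 1), so t ≡ 2·3 = 6 ≡ 6 (mod 9).
    Then x = 0 + 5·6 = 30, valid modulo lcm(5, 9) = 45: x ≡ 30 (mod 45).
  Combine with x ≡ 4 (mod 11): since gcd(45, 11) = 1, we get a unique residue mod 495.
    Write x = 30 + 45·t and substitute into x ≡ 4 (mod 11): 45·t ≡ 4 − 30 = -26 (mod 11).
    Reduce coefficients mod 11: 1·t ≡ 7 (mod 11).
    So t ≡ 7 (mod 11).
    Then x = 30 + 45·7 = 345, valid modulo lcm(45, 11) = 495: x ≡ 345 (mod 495).
Verify: 345 mod 5 = 0 ✓, 345 mod 9 = 3 ✓, 345 mod 11 = 4 ✓.

x ≡ 345 (mod 495).


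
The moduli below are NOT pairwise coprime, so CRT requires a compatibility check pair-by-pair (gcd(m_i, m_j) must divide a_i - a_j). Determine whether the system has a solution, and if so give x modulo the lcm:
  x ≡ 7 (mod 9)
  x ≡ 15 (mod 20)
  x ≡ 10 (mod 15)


Moduli 9, 20, 15 are not pairwise coprime, so CRT works modulo lcm(m_i) when all pairwise compatibility conditions hold.
Pairwise compatibility: gcd(m_i, m_j) must divide a_i - a_j for every pair.
Merge one congruence at a time:
  Start: x ≡ 7 (mod 9).
  Combine with x ≡ 15 (mod 20): gcd(9, 20) = 1; 15 - 7 = 8, which IS divisible by 1, so compatible.
    Write x = 7 + 9·t and substitute into x ≡ 15 (mod 20): 9·t ≡ 15 − 7 = 8 (mod 20).
    The inverse of 9 mod 20 is 9 (since 9·9 = 81 = 4·20 + 1), so t ≡ 9·8 = 72 ≡ 12 (mod 20).
    Then x = 7 + 9·12 = 115, valid modulo lcm(9, 20) = 180: x ≡ 115 (mod 180).
  Combine with x ≡ 10 (mod 15): gcd(180, 15) = 15; 10 - 115 = -105, which IS divisible by 15, so compatible.
    Write x = 115 + 180·t and substitute into x ≡ 10 (mod 15): 180·t ≡ 10 − 115 = -105 (mod 15).
    Divide the congruence (and modulus) by g = 15: 12·t ≡ -7 (mod 1).
    Modulo 1 every t works; take t = 0.
    Then x = 115 + 180·0 = 115, valid modulo lcm(180, 15) = 180: x ≡ 115 (mod 180).
Verify: 115 mod 9 = 7, 115 mod 20 = 15, 115 mod 15 = 10.

x ≡ 115 (mod 180).


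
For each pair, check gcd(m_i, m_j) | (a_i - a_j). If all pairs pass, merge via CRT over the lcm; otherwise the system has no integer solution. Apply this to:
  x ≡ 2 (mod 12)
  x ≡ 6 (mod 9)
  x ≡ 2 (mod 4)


Moduli 12, 9, 4 are not pairwise coprime, so CRT works modulo lcm(m_i) when all pairwise compatibility conditions hold.
Pairwise compatibility: gcd(m_i, m_j) must divide a_i - a_j for every pair.
Merge one congruence at a time:
  Start: x ≡ 2 (mod 12).
  Combine with x ≡ 6 (mod 9): gcd(12, 9) = 3, and 6 - 2 = 4 is NOT divisible by 3.
    ⇒ system is inconsistent (no integer solution).

No solution (the system is inconsistent).


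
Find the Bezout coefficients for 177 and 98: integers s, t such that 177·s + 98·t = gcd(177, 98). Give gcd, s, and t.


Euclidean algorithm on (177, 98) — divide until remainder is 0:
  177 = 1 · 98 + 79
  98 = 1 · 79 + 19
  79 = 4 · 19 + 3
  19 = 6 · 3 + 1
  3 = 3 · 1 + 0
gcd(177, 98) = 1.
Track Bezout coefficients alongside the remainders: start with r₀ = 177 = a·1 + b·0 (s = 1, t = 0) and r₁ = 98 = a·0 + b·1 (s = 0, t = 1); each new remainder r_{k+1} = r_{k-1} − q_k·r_k inherits s_{k+1} = s_{k-1} − q_k·s_k, t_{k+1} = t_{k-1} − q_k·t_k, so r_k = a·s_k + b·t_k at every step:
  q = 1: r = 79, s = 1 − 1·0 = 1, t = 0 − 1·1 = -1  (check: 177·1 + 98·(-1) = 79)
  q = 1: r = 19, s = 0 − 1·1 = -1, t = 1 − 1·(-1) = 2  (check: 177·(-1) + 98·2 = 19)
  q = 4: r = 3, s = 1 − 4·(-1) = 5, t = -1 − 4·2 = -9  (check: 177·5 + 98·(-9) = 3)
  q = 6: r = 1, s = -1 − 6·5 = -31, t = 2 − 6·(-9) = 56  (check: 177·(-31) + 98·56 = 1)
The row with r = 1 (the gcd) gives the Bezout coefficients s = -31, t = 56.
Result: 177 · (-31) + 98 · (56) = 1.

gcd(177, 98) = 1; s = -31, t = 56 (check: 177·(-31) + 98·56 = 1).


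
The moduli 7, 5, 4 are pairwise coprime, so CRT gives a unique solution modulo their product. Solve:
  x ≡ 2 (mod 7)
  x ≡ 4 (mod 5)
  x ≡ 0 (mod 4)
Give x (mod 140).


Moduli 7, 5, 4 are pairwise coprime; by CRT there is a unique solution modulo M = 7 · 5 · 4 = 140.
Solve pairwise, accumulating the modulus:
  Start with x ≡ 2 (mod 7).
  Combine with x ≡ 4 (mod 5): since gcd(7, 5) = 1, we get a unique residue mod 35.
    Write x = 2 + 7·t and substitute into x ≡ 4 (mod 5): 7·t ≡ 4 − 2 = 2 (mod 5).
    Reduce coefficients mod 5: 2·t ≡ 2 (mod 5).
    The inverse of 2 mod 5 is 3 (since 2·3 = 6 = 1·5 + 1), so t ≡ 3·2 = 6 ≡ 1 (mod 5).
    Then x = 2 + 7·1 = 9, valid modulo lcm(7, 5) = 35: x ≡ 9 (mod 35).
  Combine with x ≡ 0 (mod 4): since gcd(35, 4) = 1, we get a unique residue mod 140.
    Write x = 9 + 35·t and substitute into x ≡ 0 (mod 4): 35·t ≡ 0 − 9 = -9 (mod 4).
    Reduce coefficients mod 4: 3·t ≡ 3 (mod 4).
    The inverse of 3 mod 4 is 3 (since 3·3 = 9 = 2·4 + 1), so t ≡ 3·3 = 9 ≡ 1 (mod 4).
    Then x = 9 + 35·1 = 44, valid modulo lcm(35, 4) = 140: x ≡ 44 (mod 140).
Verify: 44 mod 7 = 2 ✓, 44 mod 5 = 4 ✓, 44 mod 4 = 0 ✓.

x ≡ 44 (mod 140).


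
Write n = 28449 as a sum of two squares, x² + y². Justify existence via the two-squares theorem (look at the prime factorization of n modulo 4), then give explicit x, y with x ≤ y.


Step 1: Factor n = 28449 = 3^2 · 29 · 109.
Step 2: Check the mod-4 condition on each prime factor: 3 ≡ 3 (mod 4), exponent 2 (must be even); 29 ≡ 1 (mod 4), exponent 1; 109 ≡ 1 (mod 4), exponent 1.
All primes ≡ 3 (mod 4) appear to even exponent (or don't appear), so by the two-squares theorem n IS expressible as a sum of two squares.
Step 3: Build a representation. Group n = k² · m with k = 3 and m = 29 · 109 = 3161 (a product of primes ≡ 1 (mod 4)); a representation of m scales to one of n via (k·x)² + (k·y)² = k²(x² + y²). Each prime p ≡ 1 (mod 4) is itself a sum of two squares; find a² by testing p − a² for a perfect square:
  29: 29 − 1² = 28, 29 − 2² = 25 = 5² ⇒ 29 = 2² + 5².
  109: 109 − 1² = 108, 109 − 2² = 105, 109 − 3² = 100 = 10² ⇒ 109 = 3² + 10².
  Combine using the Brahmagupta–Fibonacci identity (a² + b²)(c² + d²) = (ac − bd)² + (ad + bc)² = (ac + bd)² + (ad − bc)²:
  29 · 109 = 3161: from (2² + 5²)(3² + 10²), take (2·3 − 5·10, 2·10 + 5·3) = (6 − 50, 20 + 15) = (-44, 35); dropping signs (only squares matter) gives (44, 35); check 44² + 35² = 1936 + 1225 = 3161 ✓.
  Scale by k = 3: (3·44, 3·35) = (132, 105).
Step 4: Order so x ≤ y and verify: 105² + 132² = 11025 + 17424 = 28449 = n. ✓

n = 28449 = 105² + 132² (one valid representation with x ≤ y).


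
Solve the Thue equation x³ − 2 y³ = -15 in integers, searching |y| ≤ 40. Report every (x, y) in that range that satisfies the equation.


The equation is x³ - 2y³ = -15. For fixed y, x³ = 2·y³ − 15, so a solution requires the RHS to be a perfect cube.
Strategy: iterate y from -40 to 40, compute RHS = 2·y³ − 15, and check whether it is a (positive or negative) perfect cube.
Check small values of y:
  y = 0: RHS = -15 is not a perfect cube.
  y = 1: RHS = -13 is not a perfect cube.
  y = -1: RHS = -17 is not a perfect cube.
  y = 2: RHS = 1 = (1)³ ⇒ x = 1 works.
  y = -2: RHS = -31 is not a perfect cube.
  y = 3: RHS = 39 is not a perfect cube.
  y = -3: RHS = -69 is not a perfect cube.
Continuing the search up to |y| = 40 finds no further solutions beyond those listed.
Collected solutions: (1, 2).

Solutions (with |y| ≤ 40): (1, 2).


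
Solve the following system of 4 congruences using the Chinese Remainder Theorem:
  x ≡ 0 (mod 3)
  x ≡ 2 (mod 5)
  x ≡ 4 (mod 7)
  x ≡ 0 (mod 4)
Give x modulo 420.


Product of moduli M = 3 · 5 · 7 · 4 = 420.
Merge one congruence at a time:
  Start: x ≡ 0 (mod 3).
  Combine with x ≡ 2 (mod 5); new modulus lcm = 15.
    Write x = 0 + 3·t and substitute into x ≡ 2 (mod 5): 3·t ≡ 2 − 0 = 2 (mod 5).
    The inverse of 3 mod 5 is 2 (since 3·2 = 6 = 1·5 + 1), so t ≡ 2·2 = 4 ≡ 4 (mod 5).
    Then x = 0 + 3·4 = 12, valid modulo lcm(3, 5) = 15: x ≡ 12 (mod 15).
  Combine with x ≡ 4 (mod 7); new modulus lcm = 105.
    Write x = 12 + 15·t and substitute into x ≡ 4 (mod 7): 15·t ≡ 4 − 12 = -8 (mod 7).
    Reduce coefficients mod 7: 1·t ≡ 6 (mod 7).
    So t ≡ 6 (mod 7).
    Then x = 12 + 15·6 = 102, valid modulo lcm(15, 7) = 105: x ≡ 102 (mod 105).
  Combine with x ≡ 0 (mod 4); new modulus lcm = 420.
    Write x = 102 + 105·t and substitute into x ≡ 0 (mod 4): 105·t ≡ 0 − 102 = -102 (mod 4).
    Reduce coefficients mod 4: 1·t ≡ 2 (mod 4).
    So t ≡ 2 (mod 4).
    Then x = 102 + 105·2 = 312, valid modulo lcm(105, 4) = 420: x ≡ 312 (mod 420).
Verify against each original: 312 mod 3 = 0, 312 mod 5 = 2, 312 mod 7 = 4, 312 mod 4 = 0.

x ≡ 312 (mod 420).


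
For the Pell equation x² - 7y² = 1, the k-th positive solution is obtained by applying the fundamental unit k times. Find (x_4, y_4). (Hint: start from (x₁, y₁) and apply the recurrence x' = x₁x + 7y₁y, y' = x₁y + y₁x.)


Step 1: Find the fundamental solution (x₁, y₁) of x² - 7y² = 1.
  Expand √7 as a continued fraction. a₀ = ⌊√7⌋ = 2; iterate m_{k+1} = d_k·a_k − m_k, d_{k+1} = (7 − m_{k+1}²)/d_k, a_{k+1} = ⌊(a₀ + m_{k+1})/d_{k+1}⌋ (starting m₀ = 0, d₀ = 1), with convergents p_k = a_k·p_{k-1} + p_{k-2}, q_k = a_k·q_{k-1} + q_{k-2} (p₋₁ = 1, q₋₁ = 0):
  k = 0: a₀ = 2; p₀/q₀ = 2/1; p₀² − 7·q₀² = 4 − 7 = -3.
  k = 1: m = 2, d = 3, a = ⌊(2 + 2)/3⌋ = 1; p/q = (1·2 + 1)/(1·1 + 0) = 3/1; p² − 7·q² = 9 − 7 = 2.
  k = 2: m = 1, d = 2, a = ⌊(2 + 1)/2⌋ = 1; p/q = (1·3 + 2)/(1·1 + 1) = 5/2; p² − 7·q² = 25 − 28 = -3.
  k = 3: m = 1, d = 3, a = ⌊(2 + 1)/3⌋ = 1; p/q = (1·5 + 3)/(1·2 + 1) = 8/3; p² − 7·q² = 64 − 63 = 1.
  The first convergent with p² − 7·q² = 1 gives the fundamental solution (x₁, y₁) = (8, 3).
Step 2: Apply the recurrence (x_{n+1}, y_{n+1}) = (x₁x_n + 7y₁y_n, x₁y_n + y₁x_n) repeatedly.
  From (x_1, y_1) = (8, 3): x_2 = 8·8 + 7·3·3 = 127; y_2 = 8·3 + 3·8 = 48.
  From (x_2, y_2) = (127, 48): x_3 = 8·127 + 7·3·48 = 2024; y_3 = 8·48 + 3·127 = 765.
  From (x_3, y_3) = (2024, 765): x_4 = 8·2024 + 7·3·765 = 32257; y_4 = 8·765 + 3·2024 = 12192.
Step 3: Verify x_4² - 7·y_4² = 1040514049 - 1040514048 = 1 (should be 1). ✓

(x_1, y_1) = (8, 3); (x_4, y_4) = (32257, 12192).


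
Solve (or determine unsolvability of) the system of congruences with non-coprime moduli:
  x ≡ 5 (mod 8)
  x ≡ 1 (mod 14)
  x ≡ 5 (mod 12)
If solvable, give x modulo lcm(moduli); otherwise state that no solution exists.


Moduli 8, 14, 12 are not pairwise coprime, so CRT works modulo lcm(m_i) when all pairwise compatibility conditions hold.
Pairwise compatibility: gcd(m_i, m_j) must divide a_i - a_j for every pair.
Merge one congruence at a time:
  Start: x ≡ 5 (mod 8).
  Combine with x ≡ 1 (mod 14): gcd(8, 14) = 2; 1 - 5 = -4, which IS divisible by 2, so compatible.
    Write x = 5 + 8·t and substitute into x ≡ 1 (mod 14): 8·t ≡ 1 − 5 = -4 (mod 14).
    Divide the congruence (and modulus) by g = 2: 4·t ≡ -2 (mod 7).
    Reduce coefficients mod 7: 4·t ≡ 5 (mod 7).
    The inverse of 4 mod 7 is 2 (since 4·2 = 8 = 1·7 + 1), so t ≡ 2·5 = 10 ≡ 3 (mod 7).
    Then x = 5 + 8·3 = 29, valid modulo lcm(8, 14) = 56: x ≡ 29 (mod 56).
  Combine with x ≡ 5 (mod 12): gcd(56, 12) = 4; 5 - 29 = -24, which IS divisible by 4, so compatible.
    Write x = 29 + 56·t and substitute into x ≡ 5 (mod 12): 56·t ≡ 5 − 29 = -24 (mod 12).
    Divide the congruence (and modulus) by g = 4: 14·t ≡ -6 (mod 3).
    Reduce coefficients mod 3: 2·t ≡ 0 (mod 3).
    The inverse of 2 mod 3 is 2 (since 2·2 = 4 = 1·3 + 1), so t ≡ 2·0 = 0 ≡ 0 (mod 3).
    Then x = 29 + 56·0 = 29, valid modulo lcm(56, 12) = 168: x ≡ 29 (mod 168).
Verify: 29 mod 8 = 5, 29 mod 14 = 1, 29 mod 12 = 5.

x ≡ 29 (mod 168).


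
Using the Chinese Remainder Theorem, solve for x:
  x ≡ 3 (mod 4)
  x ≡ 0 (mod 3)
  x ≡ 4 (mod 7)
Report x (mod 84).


Moduli 4, 3, 7 are pairwise coprime; by CRT there is a unique solution modulo M = 4 · 3 · 7 = 84.
Solve pairwise, accumulating the modulus:
  Start with x ≡ 3 (mod 4).
  Combine with x ≡ 0 (mod 3): since gcd(4, 3) = 1, we get a unique residue mod 12.
    Write x = 3 + 4·t and substitute into x ≡ 0 (mod 3): 4·t ≡ 0 − 3 = -3 (mod 3).
    Reduce coefficients mod 3: 1·t ≡ 0 (mod 3).
    So t ≡ 0 (mod 3).
    Then x = 3 + 4·0 = 3, valid modulo lcm(4, 3) = 12: x ≡ 3 (mod 12).
  Combine with x ≡ 4 (mod 7): since gcd(12, 7) = 1, we get a unique residue mod 84.
    Write x = 3 + 12·t and substitute into x ≡ 4 (mod 7): 12·t ≡ 4 − 3 = 1 (mod 7).
    Reduce coefficients mod 7: 5·t ≡ 1 (mod 7).
    The inverse of 5 mod 7 is 3 (since 5·3 = 15 = 2·7 + 1), so t ≡ 3·1 = 3 ≡ 3 (mod 7).
    Then x = 3 + 12·3 = 39, valid modulo lcm(12, 7) = 84: x ≡ 39 (mod 84).
Verify: 39 mod 4 = 3 ✓, 39 mod 3 = 0 ✓, 39 mod 7 = 4 ✓.

x ≡ 39 (mod 84).


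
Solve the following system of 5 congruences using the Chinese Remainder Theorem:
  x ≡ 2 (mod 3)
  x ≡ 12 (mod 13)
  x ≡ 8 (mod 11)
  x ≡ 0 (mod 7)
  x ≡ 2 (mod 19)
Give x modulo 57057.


Product of moduli M = 3 · 13 · 11 · 7 · 19 = 57057.
Merge one congruence at a time:
  Start: x ≡ 2 (mod 3).
  Combine with x ≡ 12 (mod 13); new modulus lcm = 39.
    Write x = 2 + 3·t and substitute into x ≡ 12 (mod 13): 3·t ≡ 12 − 2 = 10 (mod 13).
    The inverse of 3 mod 13 is 9 (since 3·9 = 27 = 2·13 + 1), so t ≡ 9·10 = 90 ≡ 12 (mod 13).
    Then x = 2 + 3·12 = 38, valid modulo lcm(3, 13) = 39: x ≡ 38 (mod 39).
  Combine with x ≡ 8 (mod 11); new modulus lcm = 429.
    Write x = 38 + 39·t and substitute into x ≡ 8 (mod 11): 39·t ≡ 8 − 38 = -30 (mod 11).
    Reduce coefficients mod 11: 6·t ≡ 3 (mod 11).
    The inverse of 6 mod 11 is 2 (since 6·2 = 12 = 1·11 + 1), so t ≡ 2·3 = 6 ≡ 6 (mod 11).
    Then x = 38 + 39·6 = 272, valid modulo lcm(39, 11) = 429: x ≡ 272 (mod 429).
  Combine with x ≡ 0 (mod 7); new modulus lcm = 3003.
    Write x = 272 + 429·t and substitute into x ≡ 0 (mod 7): 429·t ≡ 0 − 272 = -272 (mod 7).
    Reduce coefficients mod 7: 2·t ≡ 1 (mod 7).
    The inverse of 2 mod 7 is 4 (since 2·4 = 8 = 1·7 + 1), so t ≡ 4·1 = 4 ≡ 4 (mod 7).
    Then x = 272 + 429·4 = 1988, valid modulo lcm(429, 7) = 3003: x ≡ 1988 (mod 3003).
  Combine with x ≡ 2 (mod 19); new modulus lcm = 57057.
    Write x = 1988 + 3003·t and substitute into x ≡ 2 (mod 19): 3003·t ≡ 2 − 1988 = -1986 (mod 19).
    Reduce coefficients mod 19: 1·t ≡ 9 (mod 19).
    So t ≡ 9 (mod 19).
    Then x = 1988 + 3003·9 = 29015, valid modulo lcm(3003, 19) = 57057: x ≡ 29015 (mod 57057).
Verify against each original: 29015 mod 3 = 2, 29015 mod 13 = 12, 29015 mod 11 = 8, 29015 mod 7 = 0, 29015 mod 19 = 2.

x ≡ 29015 (mod 57057).


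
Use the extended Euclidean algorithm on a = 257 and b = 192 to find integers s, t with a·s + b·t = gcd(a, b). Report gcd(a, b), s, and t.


Euclidean algorithm on (257, 192) — divide until remainder is 0:
  257 = 1 · 192 + 65
  192 = 2 · 65 + 62
  65 = 1 · 62 + 3
  62 = 20 · 3 + 2
  3 = 1 · 2 + 1
  2 = 2 · 1 + 0
gcd(257, 192) = 1.
Track Bezout coefficients alongside the remainders: start with r₀ = 257 = a·1 + b·0 (s = 1, t = 0) and r₁ = 192 = a·0 + b·1 (s = 0, t = 1); each new remainder r_{k+1} = r_{k-1} − q_k·r_k inherits s_{k+1} = s_{k-1} − q_k·s_k, t_{k+1} = t_{k-1} − q_k·t_k, so r_k = a·s_k + b·t_k at every step:
  q = 1: r = 65, s = 1 − 1·0 = 1, t = 0 − 1·1 = -1  (check: 257·1 + 192·(-1) = 65)
  q = 2: r = 62, s = 0 − 2·1 = -2, t = 1 − 2·(-1) = 3  (check: 257·(-2) + 192·3 = 62)
  q = 1: r = 3, s = 1 − 1·(-2) = 3, t = -1 − 1·3 = -4  (check: 257·3 + 192·(-4) = 3)
  q = 20: r = 2, s = -2 − 20·3 = -62, t = 3 − 20·(-4) = 83  (check: 257·(-62) + 192·83 = 2)
  q = 1: r = 1, s = 3 − 1·(-62) = 65, t = -4 − 1·83 = -87  (check: 257·65 + 192·(-87) = 1)
The row with r = 1 (the gcd) gives the Bezout coefficients s = 65, t = -87.
Result: 257 · (65) + 192 · (-87) = 1.

gcd(257, 192) = 1; s = 65, t = -87 (check: 257·65 + 192·(-87) = 1).


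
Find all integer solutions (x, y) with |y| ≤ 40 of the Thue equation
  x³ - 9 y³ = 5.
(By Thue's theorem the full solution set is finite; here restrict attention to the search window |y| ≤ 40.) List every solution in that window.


The equation is x³ - 9y³ = 5. For fixed y, x³ = 9·y³ + 5, so a solution requires the RHS to be a perfect cube.
Strategy: iterate y from -40 to 40, compute RHS = 9·y³ + 5, and check whether it is a (positive or negative) perfect cube.
Check small values of y:
  y = 0: RHS = 5 is not a perfect cube.
  y = 1: RHS = 14 is not a perfect cube.
  y = -1: RHS = -4 is not a perfect cube.
  y = 2: RHS = 77 is not a perfect cube.
  y = -2: RHS = -67 is not a perfect cube.
  y = 3: RHS = 248 is not a perfect cube.
  y = -3: RHS = -238 is not a perfect cube.
Continuing the search up to |y| = 40 finds no solutions either.
No (x, y) in the scanned range satisfies the equation.

No integer solutions with |y| ≤ 40.


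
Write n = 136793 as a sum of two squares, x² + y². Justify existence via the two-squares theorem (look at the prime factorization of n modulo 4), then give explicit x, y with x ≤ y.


Step 1: Factor n = 136793 = 29 · 53 · 89.
Step 2: Check the mod-4 condition on each prime factor: 29 ≡ 1 (mod 4), exponent 1; 53 ≡ 1 (mod 4), exponent 1; 89 ≡ 1 (mod 4), exponent 1.
All primes ≡ 3 (mod 4) appear to even exponent (or don't appear), so by the two-squares theorem n IS expressible as a sum of two squares.
Step 3: Build a representation. Here n = 29 · 53 · 89 is a product of primes ≡ 1 (mod 4). Each prime p ≡ 1 (mod 4) is itself a sum of two squares; find a² by testing p − a² for a perfect square:
  29: 29 − 1² = 28, 29 − 2² = 25 = 5² ⇒ 29 = 2² + 5².
  53: 53 − 1² = 52, 53 − 2² = 49 = 7² ⇒ 53 = 2² + 7².
  89: 89 − 1² = 88, 89 − 2² = 85, 89 − 3² = 80, 89 − 4² = 73, 89 − 5² = 64 = 8² ⇒ 89 = 5² + 8².
  Combine using the Brahmagupta–Fibonacci identity (a² + b²)(c² + d²) = (ac − bd)² + (ad + bc)² = (ac + bd)² + (ad − bc)²:
  29 · 53 = 1537: from (2² + 5²)(2² + 7²), take (2·2 − 5·7, 2·7 + 5·2) = (4 − 35, 14 + 10) = (-31, 24); dropping signs (only squares matter) gives (31, 24); check 31² + 24² = 961 + 576 = 1537 ✓.
  1537 · 89 = 136793: from (31² + 24²)(5² + 8²), take (31·5 − 24·8, 31·8 + 24·5) = (155 − 192, 248 + 120) = (-37, 368); dropping signs (only squares matter) gives (37, 368); check 37² + 368² = 1369 + 135424 = 136793 ✓.
Step 4: Order so x ≤ y and verify: 37² + 368² = 1369 + 135424 = 136793 = n. ✓

n = 136793 = 37² + 368² (one valid representation with x ≤ y).


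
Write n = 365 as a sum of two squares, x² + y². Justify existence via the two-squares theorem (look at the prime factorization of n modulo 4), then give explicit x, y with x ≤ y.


Step 1: Factor n = 365 = 5 · 73.
Step 2: Check the mod-4 condition on each prime factor: 5 ≡ 1 (mod 4), exponent 1; 73 ≡ 1 (mod 4), exponent 1.
All primes ≡ 3 (mod 4) appear to even exponent (or don't appear), so by the two-squares theorem n IS expressible as a sum of two squares.
Step 3: Build a representation. Here n = 5 · 73 is a product of primes ≡ 1 (mod 4). Each prime p ≡ 1 (mod 4) is itself a sum of two squares; find a² by testing p − a² for a perfect square:
  5: 5 − 1² = 4 = 2² ⇒ 5 = 1² + 2².
  73: 73 − 1² = 72, 73 − 2² = 69, 73 − 3² = 64 = 8² ⇒ 73 = 3² + 8².
  Combine using the Brahmagupta–Fibonacci identity (a² + b²)(c² + d²) = (ac − bd)² + (ad + bc)² = (ac + bd)² + (ad − bc)²:
  5 · 73 = 365: from (1² + 2²)(3² + 8²), take (1·3 − 2·8, 1·8 + 2·3) = (3 − 16, 8 + 6) = (-13, 14); dropping signs (only squares matter) gives (13, 14); check 13² + 14² = 169 + 196 = 365 ✓.
Step 4: Order so x ≤ y and verify: 13² + 14² = 169 + 196 = 365 = n. ✓

n = 365 = 13² + 14² (one valid representation with x ≤ y).


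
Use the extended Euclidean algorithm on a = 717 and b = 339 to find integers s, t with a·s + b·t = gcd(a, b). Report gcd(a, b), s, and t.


Euclidean algorithm on (717, 339) — divide until remainder is 0:
  717 = 2 · 339 + 39
  339 = 8 · 39 + 27
  39 = 1 · 27 + 12
  27 = 2 · 12 + 3
  12 = 4 · 3 + 0
gcd(717, 339) = 3.
Track Bezout coefficients alongside the remainders: start with r₀ = 717 = a·1 + b·0 (s = 1, t = 0) and r₁ = 339 = a·0 + b·1 (s = 0, t = 1); each new remainder r_{k+1} = r_{k-1} − q_k·r_k inherits s_{k+1} = s_{k-1} − q_k·s_k, t_{k+1} = t_{k-1} − q_k·t_k, so r_k = a·s_k + b·t_k at every step:
  q = 2: r = 39, s = 1 − 2·0 = 1, t = 0 − 2·1 = -2  (check: 717·1 + 339·(-2) = 39)
  q = 8: r = 27, s = 0 − 8·1 = -8, t = 1 − 8·(-2) = 17  (check: 717·(-8) + 339·17 = 27)
  q = 1: r = 12, s = 1 − 1·(-8) = 9, t = -2 − 1·17 = -19  (check: 717·9 + 339·(-19) = 12)
  q = 2: r = 3, s = -8 − 2·9 = -26, t = 17 − 2·(-19) = 55  (check: 717·(-26) + 339·55 = 3)
The row with r = 3 (the gcd) gives the Bezout coefficients s = -26, t = 55.
Result: 717 · (-26) + 339 · (55) = 3.

gcd(717, 339) = 3; s = -26, t = 55 (check: 717·(-26) + 339·55 = 3).


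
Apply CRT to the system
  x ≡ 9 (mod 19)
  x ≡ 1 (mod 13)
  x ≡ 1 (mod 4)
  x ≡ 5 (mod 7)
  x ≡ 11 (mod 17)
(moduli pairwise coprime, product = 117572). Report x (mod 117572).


Product of moduli M = 19 · 13 · 4 · 7 · 17 = 117572.
Merge one congruence at a time:
  Start: x ≡ 9 (mod 19).
  Combine with x ≡ 1 (mod 13); new modulus lcm = 247.
    Write x = 9 + 19·t and substitute into x ≡ 1 (mod 13): 19·t ≡ 1 − 9 = -8 (mod 13).
    Reduce coefficients mod 13: 6·t ≡ 5 (mod 13).
    The inverse of 6 mod 13 is 11 (since 6·11 = 66 = 5·13 + 1), so t ≡ 11·5 = 55 ≡ 3 (mod 13).
    Then x = 9 + 19·3 = 66, valid modulo lcm(19, 13) = 247: x ≡ 66 (mod 247).
  Combine with x ≡ 1 (mod 4); new modulus lcm = 988.
    Write x = 66 + 247·t and substitute into x ≡ 1 (mod 4): 247·t ≡ 1 − 66 = -65 (mod 4).
    Reduce coefficients mod 4: 3·t ≡ 3 (mod 4).
    The inverse of 3 mod 4 is 3 (since 3·3 = 9 = 2·4 + 1), so t ≡ 3·3 = 9 ≡ 1 (mod 4).
    Then x = 66 + 247·1 = 313, valid modulo lcm(247, 4) = 988: x ≡ 313 (mod 988).
  Combine with x ≡ 5 (mod 7); new modulus lcm = 6916.
    Write x = 313 + 988·t and substitute into x ≡ 5 (mod 7): 988·t ≡ 5 − 313 = -308 (mod 7).
    Reduce coefficients mod 7: 1·t ≡ 0 (mod 7).
    So t ≡ 0 (mod 7).
    Then x = 313 + 988·0 = 313, valid modulo lcm(988, 7) = 6916: x ≡ 313 (mod 6916).
  Combine with x ≡ 11 (mod 17); new modulus lcm = 117572.
    Write x = 313 + 6916·t and substitute into x ≡ 11 (mod 17): 6916·t ≡ 11 − 313 = -302 (mod 17).
    Reduce coefficients mod 17: 14·t ≡ 4 (mod 17).
    The inverse of 14 mod 17 is 11 (since 14·11 = 154 = 9·17 + 1), so t ≡ 11·4 = 44 ≡ 10 (mod 17).
    Then x = 313 + 6916·10 = 69473, valid modulo lcm(6916, 17) = 117572: x ≡ 69473 (mod 117572).
Verify against each original: 69473 mod 19 = 9, 69473 mod 13 = 1, 69473 mod 4 = 1, 69473 mod 7 = 5, 69473 mod 17 = 11.

x ≡ 69473 (mod 117572).


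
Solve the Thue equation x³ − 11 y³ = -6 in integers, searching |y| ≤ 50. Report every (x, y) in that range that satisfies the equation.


The equation is x³ - 11y³ = -6. For fixed y, x³ = 11·y³ − 6, so a solution requires the RHS to be a perfect cube.
Strategy: iterate y from -50 to 50, compute RHS = 11·y³ − 6, and check whether it is a (positive or negative) perfect cube.
Check small values of y:
  y = 0: RHS = -6 is not a perfect cube.
  y = 1: RHS = 5 is not a perfect cube.
  y = -1: RHS = -17 is not a perfect cube.
  y = 2: RHS = 82 is not a perfect cube.
  y = -2: RHS = -94 is not a perfect cube.
  y = 3: RHS = 291 is not a perfect cube.
  y = -3: RHS = -303 is not a perfect cube.
Continuing the search up to |y| = 50 finds no solutions either.
No (x, y) in the scanned range satisfies the equation.

No integer solutions with |y| ≤ 50.


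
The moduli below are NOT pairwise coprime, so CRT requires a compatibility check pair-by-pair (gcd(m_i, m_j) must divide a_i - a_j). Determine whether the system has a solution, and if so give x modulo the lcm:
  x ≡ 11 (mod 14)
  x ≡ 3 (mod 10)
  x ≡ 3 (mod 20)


Moduli 14, 10, 20 are not pairwise coprime, so CRT works modulo lcm(m_i) when all pairwise compatibility conditions hold.
Pairwise compatibility: gcd(m_i, m_j) must divide a_i - a_j for every pair.
Merge one congruence at a time:
  Start: x ≡ 11 (mod 14).
  Combine with x ≡ 3 (mod 10): gcd(14, 10) = 2; 3 - 11 = -8, which IS divisible by 2, so compatible.
    Write x = 11 + 14·t and substitute into x ≡ 3 (mod 10): 14·t ≡ 3 − 11 = -8 (mod 10).
    Divide the congruence (and modulus) by g = 2: 7·t ≡ -4 (mod 5).
    Reduce coefficients mod 5: 2·t ≡ 1 (mod 5).
    The inverse of 2 mod 5 is 3 (since 2·3 = 6 = 1·5 + 1), so t ≡ 3·1 = 3 ≡ 3 (mod 5).
    Then x = 11 + 14·3 = 53, valid modulo lcm(14, 10) = 70: x ≡ 53 (mod 70).
  Combine with x ≡ 3 (mod 20): gcd(70, 20) = 10; 3 - 53 = -50, which IS divisible by 10, so compatible.
    Write x = 53 + 70·t and substitute into x ≡ 3 (mod 20): 70·t ≡ 3 − 53 = -50 (mod 20).
    Divide the congruence (and modulus) by g = 10: 7·t ≡ -5 (mod 2).
    Reduce coefficients mod 2: 1·t ≡ 1 (mod 2).
    So t ≡ 1 (mod 2).
    Then x = 53 + 70·1 = 123, valid modulo lcm(70, 20) = 140: x ≡ 123 (mod 140).
Verify: 123 mod 14 = 11, 123 mod 10 = 3, 123 mod 20 = 3.

x ≡ 123 (mod 140).


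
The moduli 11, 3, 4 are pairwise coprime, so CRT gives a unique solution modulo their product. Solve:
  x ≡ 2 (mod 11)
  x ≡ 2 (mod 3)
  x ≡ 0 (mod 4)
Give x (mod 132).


Moduli 11, 3, 4 are pairwise coprime; by CRT there is a unique solution modulo M = 11 · 3 · 4 = 132.
Solve pairwise, accumulating the modulus:
  Start with x ≡ 2 (mod 11).
  Combine with x ≡ 2 (mod 3): since gcd(11, 3) = 1, we get a unique residue mod 33.
    Write x = 2 + 11·t and substitute into x ≡ 2 (mod 3): 11·t ≡ 2 − 2 = 0 (mod 3).
    Reduce coefficients mod 3: 2·t ≡ 0 (mod 3).
    The inverse of 2 mod 3 is 2 (since 2·2 = 4 = 1·3 + 1), so t ≡ 2·0 = 0 ≡ 0 (mod 3).
    Then x = 2 + 11·0 = 2, valid modulo lcm(11, 3) = 33: x ≡ 2 (mod 33).
  Combine with x ≡ 0 (mod 4): since gcd(33, 4) = 1, we get a unique residue mod 132.
    Write x = 2 + 33·t and substitute into x ≡ 0 (mod 4): 33·t ≡ 0 − 2 = -2 (mod 4).
    Reduce coefficients mod 4: 1·t ≡ 2 (mod 4).
    So t ≡ 2 (mod 4).
    Then x = 2 + 33·2 = 68, valid modulo lcm(33, 4) = 132: x ≡ 68 (mod 132).
Verify: 68 mod 11 = 2 ✓, 68 mod 3 = 2 ✓, 68 mod 4 = 0 ✓.

x ≡ 68 (mod 132).


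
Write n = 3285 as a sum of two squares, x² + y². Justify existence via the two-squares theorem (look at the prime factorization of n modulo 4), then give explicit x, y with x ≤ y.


Step 1: Factor n = 3285 = 3^2 · 5 · 73.
Step 2: Check the mod-4 condition on each prime factor: 3 ≡ 3 (mod 4), exponent 2 (must be even); 5 ≡ 1 (mod 4), exponent 1; 73 ≡ 1 (mod 4), exponent 1.
All primes ≡ 3 (mod 4) appear to even exponent (or don't appear), so by the two-squares theorem n IS expressible as a sum of two squares.
Step 3: Build a representation. Group n = k² · m with k = 3 and m = 5 · 73 = 365 (a product of primes ≡ 1 (mod 4)); a representation of m scales to one of n via (k·x)² + (k·y)² = k²(x² + y²). Each prime p ≡ 1 (mod 4) is itself a sum of two squares; find a² by testing p − a² for a perfect square:
  5: 5 − 1² = 4 = 2² ⇒ 5 = 1² + 2².
  73: 73 − 1² = 72, 73 − 2² = 69, 73 − 3² = 64 = 8² ⇒ 73 = 3² + 8².
  Combine using the Brahmagupta–Fibonacci identity (a² + b²)(c² + d²) = (ac − bd)² + (ad + bc)² = (ac + bd)² + (ad − bc)²:
  5 · 73 = 365: from (1² + 2²)(3² + 8²), take (1·3 − 2·8, 1·8 + 2·3) = (3 − 16, 8 + 6) = (-13, 14); dropping signs (only squares matter) gives (13, 14); check 13² + 14² = 169 + 196 = 365 ✓.
  Scale by k = 3: (3·13, 3·14) = (39, 42).
Step 4: Order so x ≤ y and verify: 39² + 42² = 1521 + 1764 = 3285 = n. ✓

n = 3285 = 39² + 42² (one valid representation with x ≤ y).


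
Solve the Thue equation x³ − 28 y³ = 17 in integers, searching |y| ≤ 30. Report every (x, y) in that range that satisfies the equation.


The equation is x³ - 28y³ = 17. For fixed y, x³ = 28·y³ + 17, so a solution requires the RHS to be a perfect cube.
Strategy: iterate y from -30 to 30, compute RHS = 28·y³ + 17, and check whether it is a (positive or negative) perfect cube.
Check small values of y:
  y = 0: RHS = 17 is not a perfect cube.
  y = 1: RHS = 45 is not a perfect cube.
  y = -1: RHS = -11 is not a perfect cube.
  y = 2: RHS = 241 is not a perfect cube.
  y = -2: RHS = -207 is not a perfect cube.
  y = 3: RHS = 773 is not a perfect cube.
  y = -3: RHS = -739 is not a perfect cube.
Continuing the search up to |y| = 30 finds no solutions either.
No (x, y) in the scanned range satisfies the equation.

No integer solutions with |y| ≤ 30.


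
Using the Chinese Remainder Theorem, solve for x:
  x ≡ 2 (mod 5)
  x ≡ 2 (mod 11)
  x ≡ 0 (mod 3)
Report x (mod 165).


Moduli 5, 11, 3 are pairwise coprime; by CRT there is a unique solution modulo M = 5 · 11 · 3 = 165.
Solve pairwise, accumulating the modulus:
  Start with x ≡ 2 (mod 5).
  Combine with x ≡ 2 (mod 11): since gcd(5, 11) = 1, we get a unique residue mod 55.
    Write x = 2 + 5·t and substitute into x ≡ 2 (mod 11): 5·t ≡ 2 − 2 = 0 (mod 11).
    The inverse of 5 mod 11 is 9 (since 5·9 = 45 = 4·11 + 1), so t ≡ 9·0 = 0 ≡ 0 (mod 11).
    Then x = 2 + 5·0 = 2, valid modulo lcm(5, 11) = 55: x ≡ 2 (mod 55).
  Combine with x ≡ 0 (mod 3): since gcd(55, 3) = 1, we get a unique residue mod 165.
    Write x = 2 + 55·t and substitute into x ≡ 0 (mod 3): 55·t ≡ 0 − 2 = -2 (mod 3).
    Reduce coefficients mod 3: 1·t ≡ 1 (mod 3).
    So t ≡ 1 (mod 3).
    Then x = 2 + 55·1 = 57, valid modulo lcm(55, 3) = 165: x ≡ 57 (mod 165).
Verify: 57 mod 5 = 2 ✓, 57 mod 11 = 2 ✓, 57 mod 3 = 0 ✓.

x ≡ 57 (mod 165).


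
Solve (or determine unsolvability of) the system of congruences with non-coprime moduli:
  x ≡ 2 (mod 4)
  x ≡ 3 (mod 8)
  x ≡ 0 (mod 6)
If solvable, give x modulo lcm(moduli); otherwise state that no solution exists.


Moduli 4, 8, 6 are not pairwise coprime, so CRT works modulo lcm(m_i) when all pairwise compatibility conditions hold.
Pairwise compatibility: gcd(m_i, m_j) must divide a_i - a_j for every pair.
Merge one congruence at a time:
  Start: x ≡ 2 (mod 4).
  Combine with x ≡ 3 (mod 8): gcd(4, 8) = 4, and 3 - 2 = 1 is NOT divisible by 4.
    ⇒ system is inconsistent (no integer solution).

No solution (the system is inconsistent).


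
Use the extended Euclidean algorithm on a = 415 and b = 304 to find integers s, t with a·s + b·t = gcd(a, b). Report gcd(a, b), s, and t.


Euclidean algorithm on (415, 304) — divide until remainder is 0:
  415 = 1 · 304 + 111
  304 = 2 · 111 + 82
  111 = 1 · 82 + 29
  82 = 2 · 29 + 24
  29 = 1 · 24 + 5
  24 = 4 · 5 + 4
  5 = 1 · 4 + 1
  4 = 4 · 1 + 0
gcd(415, 304) = 1.
Track Bezout coefficients alongside the remainders: start with r₀ = 415 = a·1 + b·0 (s = 1, t = 0) and r₁ = 304 = a·0 + b·1 (s = 0, t = 1); each new remainder r_{k+1} = r_{k-1} − q_k·r_k inherits s_{k+1} = s_{k-1} − q_k·s_k, t_{k+1} = t_{k-1} − q_k·t_k, so r_k = a·s_k + b·t_k at every step:
  q = 1: r = 111, s = 1 − 1·0 = 1, t = 0 − 1·1 = -1  (check: 415·1 + 304·(-1) = 111)
  q = 2: r = 82, s = 0 − 2·1 = -2, t = 1 − 2·(-1) = 3  (check: 415·(-2) + 304·3 = 82)
  q = 1: r = 29, s = 1 − 1·(-2) = 3, t = -1 − 1·3 = -4  (check: 415·3 + 304·(-4) = 29)
  q = 2: r = 24, s = -2 − 2·3 = -8, t = 3 − 2·(-4) = 11  (check: 415·(-8) + 304·11 = 24)
  q = 1: r = 5, s = 3 − 1·(-8) = 11, t = -4 − 1·11 = -15  (check: 415·11 + 304·(-15) = 5)
  q = 4: r = 4, s = -8 − 4·11 = -52, t = 11 − 4·(-15) = 71  (check: 415·(-52) + 304·71 = 4)
  q = 1: r = 1, s = 11 − 1·(-52) = 63, t = -15 − 1·71 = -86  (check: 415·63 + 304·(-86) = 1)
The row with r = 1 (the gcd) gives the Bezout coefficients s = 63, t = -86.
Result: 415 · (63) + 304 · (-86) = 1.

gcd(415, 304) = 1; s = 63, t = -86 (check: 415·63 + 304·(-86) = 1).


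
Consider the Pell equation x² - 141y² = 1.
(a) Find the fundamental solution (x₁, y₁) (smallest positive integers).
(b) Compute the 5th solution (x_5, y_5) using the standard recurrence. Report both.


Step 1: Find the fundamental solution (x₁, y₁) of x² - 141y² = 1.
  Expand √141 as a continued fraction. a₀ = ⌊√141⌋ = 11; iterate m_{k+1} = d_k·a_k − m_k, d_{k+1} = (141 − m_{k+1}²)/d_k, a_{k+1} = ⌊(a₀ + m_{k+1})/d_{k+1}⌋ (starting m₀ = 0, d₀ = 1), with convergents p_k = a_k·p_{k-1} + p_{k-2}, q_k = a_k·q_{k-1} + q_{k-2} (p₋₁ = 1, q₋₁ = 0):
  k = 0: a₀ = 11; p₀/q₀ = 11/1; p₀² − 141·q₀² = 121 − 141 = -20.
  k = 1: m = 11, d = 20, a = ⌊(11 + 11)/20⌋ = 1; p/q = (1·11 + 1)/(1·1 + 0) = 12/1; p² − 141·q² = 144 − 141 = 3.
  k = 2: m = 9, d = 3, a = ⌊(11 + 9)/3⌋ = 6; p/q = (6·12 + 11)/(6·1 + 1) = 83/7; p² − 141·q² = 6889 − 6909 = -20.
  k = 3: m = 9, d = 20, a = ⌊(11 + 9)/20⌋ = 1; p/q = (1·83 + 12)/(1·7 + 1) = 95/8; p² − 141·q² = 9025 − 9024 = 1.
  The first convergent with p² − 141·q² = 1 gives the fundamental solution (x₁, y₁) = (95, 8).
Step 2: Apply the recurrence (x_{n+1}, y_{n+1}) = (x₁x_n + 141y₁y_n, x₁y_n + y₁x_n) repeatedly.
  From (x_1, y_1) = (95, 8): x_2 = 95·95 + 141·8·8 = 18049; y_2 = 95·8 + 8·95 = 1520.
  From (x_2, y_2) = (18049, 1520): x_3 = 95·18049 + 141·8·1520 = 3429215; y_3 = 95·1520 + 8·18049 = 288792.
  From (x_3, y_3) = (3429215, 288792): x_4 = 95·3429215 + 141·8·288792 = 651532801; y_4 = 95·288792 + 8·3429215 = 54868960.
  From (x_4, y_4) = (651532801, 54868960): x_5 = 95·651532801 + 141·8·54868960 = 123787802975; y_5 = 95·54868960 + 8·651532801 = 10424813608.
Step 3: Verify x_5² - 141·y_5² = 15323420165377418850625 - 15323420165377418850624 = 1 (should be 1). ✓

(x_1, y_1) = (95, 8); (x_5, y_5) = (123787802975, 10424813608).


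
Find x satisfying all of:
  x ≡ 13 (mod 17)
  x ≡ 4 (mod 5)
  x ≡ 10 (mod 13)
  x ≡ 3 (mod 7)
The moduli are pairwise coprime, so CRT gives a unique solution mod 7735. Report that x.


Product of moduli M = 17 · 5 · 13 · 7 = 7735.
Merge one congruence at a time:
  Start: x ≡ 13 (mod 17).
  Combine with x ≡ 4 (mod 5); new modulus lcm = 85.
    Write x = 13 + 17·t and substitute into x ≡ 4 (mod 5): 17·t ≡ 4 − 13 = -9 (mod 5).
    Reduce coefficients mod 5: 2·t ≡ 1 (mod 5).
    The inverse of 2 mod 5 is 3 (since 2·3 = 6 = 1·5 + 1), so t ≡ 3·1 = 3 ≡ 3 (mod 5).
    Then x = 13 + 17·3 = 64, valid modulo lcm(17, 5) = 85: x ≡ 64 (mod 85).
  Combine with x ≡ 10 (mod 13); new modulus lcm = 1105.
    Write x = 64 + 85·t and substitute into x ≡ 10 (mod 13): 85·t ≡ 10 − 64 = -54 (mod 13).
    Reduce coefficients mod 13: 7·t ≡ 11 (mod 13).
    The inverse of 7 mod 13 is 2 (since 7·2 = 14 = 1·13 + 1), so t ≡ 2·11 = 22 ≡ 9 (mod 13).
    Then x = 64 + 85·9 = 829, valid modulo lcm(85, 13) = 1105: x ≡ 829 (mod 1105).
  Combine with x ≡ 3 (mod 7); new modulus lcm = 7735.
    Write x = 829 + 1105·t and substitute into x ≡ 3 (mod 7): 1105·t ≡ 3 − 829 = -826 (mod 7).
    Reduce coefficients mod 7: 6·t ≡ 0 (mod 7).
    The inverse of 6 mod 7 is 6 (since 6·6 = 36 = 5·7 + 1), so t ≡ 6·0 = 0 ≡ 0 (mod 7).
    Then x = 829 + 1105·0 = 829, valid modulo lcm(1105, 7) = 7735: x ≡ 829 (mod 7735).
Verify against each original: 829 mod 17 = 13, 829 mod 5 = 4, 829 mod 13 = 10, 829 mod 7 = 3.

x ≡ 829 (mod 7735).


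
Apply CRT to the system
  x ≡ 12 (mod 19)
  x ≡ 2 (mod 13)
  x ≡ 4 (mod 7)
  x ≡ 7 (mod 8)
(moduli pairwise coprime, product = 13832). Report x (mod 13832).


Product of moduli M = 19 · 13 · 7 · 8 = 13832.
Merge one congruence at a time:
  Start: x ≡ 12 (mod 19).
  Combine with x ≡ 2 (mod 13); new modulus lcm = 247.
    Write x = 12 + 19·t and substitute into x ≡ 2 (mod 13): 19·t ≡ 2 − 12 = -10 (mod 13).
    Reduce coefficients mod 13: 6·t ≡ 3 (mod 13).
    The inverse of 6 mod 13 is 11 (since 6·11 = 66 = 5·13 + 1), so t ≡ 11·3 = 33 ≡ 7 (mod 13).
    Then x = 12 + 19·7 = 145, valid modulo lcm(19, 13) = 247: x ≡ 145 (mod 247).
  Combine with x ≡ 4 (mod 7); new modulus lcm = 1729.
    Write x = 145 + 247·t and substitute into x ≡ 4 (mod 7): 247·t ≡ 4 − 145 = -141 (mod 7).
    Reduce coefficients mod 7: 2·t ≡ 6 (mod 7).
    The inverse of 2 mod 7 is 4 (since 2·4 = 8 = 1·7 + 1), so t ≡ 4·6 = 24 ≡ 3 (mod 7).
    Then x = 145 + 247·3 = 886, valid modulo lcm(247, 7) = 1729: x ≡ 886 (mod 1729).
  Combine with x ≡ 7 (mod 8); new modulus lcm = 13832.
    Write x = 886 + 1729·t and substitute into x ≡ 7 (mod 8): 1729·t ≡ 7 − 886 = -879 (mod 8).
    Reduce coefficients mod 8: 1·t ≡ 1 (mod 8).
    So t ≡ 1 (mod 8).
    Then x = 886 + 1729·1 = 2615, valid modulo lcm(1729, 8) = 13832: x ≡ 2615 (mod 13832).
Verify against each original: 2615 mod 19 = 12, 2615 mod 13 = 2, 2615 mod 7 = 4, 2615 mod 8 = 7.

x ≡ 2615 (mod 13832).


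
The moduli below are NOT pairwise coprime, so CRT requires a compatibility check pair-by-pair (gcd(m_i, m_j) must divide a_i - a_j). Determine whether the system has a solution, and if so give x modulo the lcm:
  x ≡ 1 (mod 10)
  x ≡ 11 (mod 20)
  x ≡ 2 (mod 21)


Moduli 10, 20, 21 are not pairwise coprime, so CRT works modulo lcm(m_i) when all pairwise compatibility conditions hold.
Pairwise compatibility: gcd(m_i, m_j) must divide a_i - a_j for every pair.
Merge one congruence at a time:
  Start: x ≡ 1 (mod 10).
  Combine with x ≡ 11 (mod 20): gcd(10, 20) = 10; 11 - 1 = 10, which IS divisible by 10, so compatible.
    Write x = 1 + 10·t and substitute into x ≡ 11 (mod 20): 10·t ≡ 11 − 1 = 10 (mod 20).
    Divide the congruence (and modulus) by g = 10: 1·t ≡ 1 (mod 2).
    So t ≡ 1 (mod 2).
    Then x = 1 + 10·1 = 11, valid modulo lcm(10, 20) = 20: x ≡ 11 (mod 20).
  Combine with x ≡ 2 (mod 21): gcd(20, 21) = 1; 2 - 11 = -9, which IS divisible by 1, so compatible.
    Write x = 11 + 20·t and substitute into x ≡ 2 (mod 21): 20·t ≡ 2 − 11 = -9 (mod 21).
    Reduce coefficients mod 21: 20·t ≡ 12 (mod 21).
    The inverse of 20 mod 21 is 20 (since 20·20 = 400 = 19·21 + 1), so t ≡ 20·12 = 240 ≡ 9 (mod 21).
    Then x = 11 + 20·9 = 191, valid modulo lcm(20, 21) = 420: x ≡ 191 (mod 420).
Verify: 191 mod 10 = 1, 191 mod 20 = 11, 191 mod 21 = 2.

x ≡ 191 (mod 420).
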